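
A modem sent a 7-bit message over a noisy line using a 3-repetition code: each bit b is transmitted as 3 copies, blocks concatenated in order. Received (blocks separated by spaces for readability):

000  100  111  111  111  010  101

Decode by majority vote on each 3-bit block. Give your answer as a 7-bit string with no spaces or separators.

Block 1 (000): 0 ones → 0
Block 2 (100): 1 one → 0
Block 3 (111): 3 ones → 1
Block 4 (111): 3 ones → 1
Block 5 (111): 3 ones → 1
Block 6 (010): 1 one → 0
Block 7 (101): 2 ones → 1

0011101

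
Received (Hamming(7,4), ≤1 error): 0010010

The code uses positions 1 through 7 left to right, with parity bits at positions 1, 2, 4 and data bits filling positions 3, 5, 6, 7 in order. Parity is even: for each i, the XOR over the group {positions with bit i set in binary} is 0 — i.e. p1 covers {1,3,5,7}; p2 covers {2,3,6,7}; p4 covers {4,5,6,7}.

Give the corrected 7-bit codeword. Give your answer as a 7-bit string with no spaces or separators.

0010110

s1 (pos 1,3,5,7): 0⊕1⊕0⊕0 = 1
s2 (pos 2,3,6,7): 0⊕1⊕1⊕0 = 0
s4 (pos 4,5,6,7): 0⊕0⊕1⊕0 = 1
Syndrome s4…s1 = 101 → error at position 5.
Flip position 5: 0010010 → 0010110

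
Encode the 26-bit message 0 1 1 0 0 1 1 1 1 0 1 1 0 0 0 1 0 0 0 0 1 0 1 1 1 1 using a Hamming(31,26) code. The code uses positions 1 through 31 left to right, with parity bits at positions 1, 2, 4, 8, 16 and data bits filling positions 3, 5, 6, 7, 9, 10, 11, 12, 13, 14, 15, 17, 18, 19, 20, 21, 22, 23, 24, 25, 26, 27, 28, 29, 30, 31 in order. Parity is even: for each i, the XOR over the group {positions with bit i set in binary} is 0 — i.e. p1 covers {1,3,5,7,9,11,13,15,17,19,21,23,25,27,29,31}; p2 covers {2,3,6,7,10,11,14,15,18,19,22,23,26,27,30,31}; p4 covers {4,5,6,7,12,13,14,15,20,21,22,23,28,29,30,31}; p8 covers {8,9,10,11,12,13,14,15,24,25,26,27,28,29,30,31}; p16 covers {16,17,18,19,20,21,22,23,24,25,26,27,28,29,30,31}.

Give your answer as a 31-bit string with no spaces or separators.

Place data at non-parity positions: p1 p2 0 p4 1 1 0 p8 0 1 1 1 1 0 1 p16 1 0 0 0 1 0 0 0 0 1 0 1 1 1 1
p1 (pos 1,3,5,7,9,11,13,15,17,19,21,23,25,27,29,31): XOR of data positions = 0⊕1⊕0⊕0⊕1⊕1⊕1⊕1⊕0⊕1⊕0⊕0⊕0⊕1⊕1 = 0
p2 (pos 2,3,6,7,10,11,14,15,18,19,22,23,26,27,30,31): XOR of data positions = 0⊕1⊕0⊕1⊕1⊕0⊕1⊕0⊕0⊕0⊕0⊕1⊕0⊕1⊕1 = 1
p4 (pos 4,5,6,7,12,13,14,15,20,21,22,23,28,29,30,31): XOR of data positions = 1⊕1⊕0⊕1⊕1⊕0⊕1⊕0⊕1⊕0⊕0⊕1⊕1⊕1⊕1 = 0
p8 (pos 8,9,10,11,12,13,14,15,24,25,26,27,28,29,30,31): XOR of data positions = 0⊕1⊕1⊕1⊕1⊕0⊕1⊕0⊕0⊕1⊕0⊕1⊕1⊕1⊕1 = 0
p16 (pos 16,17,18,19,20,21,22,23,24,25,26,27,28,29,30,31): XOR of data positions = 1⊕0⊕0⊕0⊕1⊕0⊕0⊕0⊕0⊕1⊕0⊕1⊕1⊕1⊕1 = 1
Codeword: 0100110001111011100010000101111

0100110001111011100010000101111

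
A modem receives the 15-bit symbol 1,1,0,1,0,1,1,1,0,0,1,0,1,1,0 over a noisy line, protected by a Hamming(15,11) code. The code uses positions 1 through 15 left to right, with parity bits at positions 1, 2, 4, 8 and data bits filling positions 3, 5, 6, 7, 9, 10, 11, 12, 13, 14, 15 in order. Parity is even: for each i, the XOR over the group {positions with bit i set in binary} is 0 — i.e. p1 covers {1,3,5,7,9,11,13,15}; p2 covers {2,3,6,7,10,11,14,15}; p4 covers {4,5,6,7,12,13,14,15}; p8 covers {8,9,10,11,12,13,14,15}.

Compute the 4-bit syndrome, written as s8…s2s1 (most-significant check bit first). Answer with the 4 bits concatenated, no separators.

s1 (pos 1,3,5,7,9,11,13,15): 1⊕0⊕0⊕1⊕0⊕1⊕1⊕0 = 0
s2 (pos 2,3,6,7,10,11,14,15): 1⊕0⊕1⊕1⊕0⊕1⊕1⊕0 = 1
s4 (pos 4,5,6,7,12,13,14,15): 1⊕0⊕1⊕1⊕0⊕1⊕1⊕0 = 1
s8 (pos 8,9,10,11,12,13,14,15): 1⊕0⊕0⊕1⊕0⊕1⊕1⊕0 = 0
Syndrome s8…s1 = 0110 → error at position 6.

0110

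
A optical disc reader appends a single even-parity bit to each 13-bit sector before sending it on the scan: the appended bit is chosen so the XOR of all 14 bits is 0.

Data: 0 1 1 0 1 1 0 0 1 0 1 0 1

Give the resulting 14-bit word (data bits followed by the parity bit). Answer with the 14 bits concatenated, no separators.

01101100101011

XOR of the 13 data bits: 0⊕1⊕1⊕0⊕1⊕1⊕0⊕0⊕1⊕0⊕1⊕0⊕1 = 1
Parity bit = 1 (so all 14 bits XOR to 0).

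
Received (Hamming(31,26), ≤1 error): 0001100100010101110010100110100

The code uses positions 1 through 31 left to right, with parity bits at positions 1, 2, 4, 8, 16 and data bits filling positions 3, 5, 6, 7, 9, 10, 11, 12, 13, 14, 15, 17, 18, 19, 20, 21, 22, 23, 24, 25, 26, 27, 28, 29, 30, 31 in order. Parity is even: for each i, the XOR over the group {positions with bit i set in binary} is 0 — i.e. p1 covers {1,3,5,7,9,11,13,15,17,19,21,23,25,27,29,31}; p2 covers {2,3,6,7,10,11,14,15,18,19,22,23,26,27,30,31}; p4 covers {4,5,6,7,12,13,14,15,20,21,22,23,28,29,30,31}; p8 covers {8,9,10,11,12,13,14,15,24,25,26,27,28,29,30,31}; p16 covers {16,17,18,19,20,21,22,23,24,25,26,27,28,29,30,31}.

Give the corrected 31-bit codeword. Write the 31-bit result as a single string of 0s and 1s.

s1 (pos 1,3,5,7,9,11,13,15,17,19,21,23,25,27,29,31): 0⊕0⊕1⊕0⊕0⊕0⊕0⊕0⊕1⊕0⊕1⊕1⊕0⊕1⊕1⊕0 = 0
s2 (pos 2,3,6,7,10,11,14,15,18,19,22,23,26,27,30,31): 0⊕0⊕0⊕0⊕0⊕0⊕1⊕0⊕1⊕0⊕0⊕1⊕1⊕1⊕0⊕0 = 1
s4 (pos 4,5,6,7,12,13,14,15,20,21,22,23,28,29,30,31): 1⊕1⊕0⊕0⊕1⊕0⊕1⊕0⊕0⊕1⊕0⊕1⊕0⊕1⊕0⊕0 = 1
s8 (pos 8,9,10,11,12,13,14,15,24,25,26,27,28,29,30,31): 1⊕0⊕0⊕0⊕1⊕0⊕1⊕0⊕0⊕0⊕1⊕1⊕0⊕1⊕0⊕0 = 0
s16 (pos 16,17,18,19,20,21,22,23,24,25,26,27,28,29,30,31): 1⊕1⊕1⊕0⊕0⊕1⊕0⊕1⊕0⊕0⊕1⊕1⊕0⊕1⊕0⊕0 = 0
Syndrome s16…s1 = 00110 → error at position 6.
Flip position 6: 0001100100010101110010100110100 → 0001110100010101110010100110100

0001110100010101110010100110100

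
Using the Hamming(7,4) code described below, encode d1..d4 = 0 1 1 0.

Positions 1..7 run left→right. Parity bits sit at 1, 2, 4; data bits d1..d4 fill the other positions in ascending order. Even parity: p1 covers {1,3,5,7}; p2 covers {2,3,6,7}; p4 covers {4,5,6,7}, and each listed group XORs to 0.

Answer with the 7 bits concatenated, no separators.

Place data at non-parity positions: p1 p2 0 p4 1 1 0
p1 (pos 1,3,5,7): XOR of data positions = 0⊕1⊕0 = 1
p2 (pos 2,3,6,7): XOR of data positions = 0⊕1⊕0 = 1
p4 (pos 4,5,6,7): XOR of data positions = 1⊕1⊕0 = 0
Codeword: 1100110

1100110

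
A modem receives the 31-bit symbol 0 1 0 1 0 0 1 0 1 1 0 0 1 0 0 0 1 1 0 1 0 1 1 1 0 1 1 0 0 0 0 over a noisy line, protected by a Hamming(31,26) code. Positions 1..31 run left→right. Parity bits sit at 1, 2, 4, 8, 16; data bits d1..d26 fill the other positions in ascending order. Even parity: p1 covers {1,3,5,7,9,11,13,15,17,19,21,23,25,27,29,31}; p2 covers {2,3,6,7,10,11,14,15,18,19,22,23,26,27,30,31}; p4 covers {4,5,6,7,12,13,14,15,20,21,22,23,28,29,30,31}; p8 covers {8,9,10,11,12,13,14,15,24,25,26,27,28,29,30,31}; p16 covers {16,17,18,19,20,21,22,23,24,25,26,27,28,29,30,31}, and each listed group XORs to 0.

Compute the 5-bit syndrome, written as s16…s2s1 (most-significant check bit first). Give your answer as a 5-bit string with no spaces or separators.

00000

s1 (pos 1,3,5,7,9,11,13,15,17,19,21,23,25,27,29,31): 0⊕0⊕0⊕1⊕1⊕0⊕1⊕0⊕1⊕0⊕0⊕1⊕0⊕1⊕0⊕0 = 0
s2 (pos 2,3,6,7,10,11,14,15,18,19,22,23,26,27,30,31): 1⊕0⊕0⊕1⊕1⊕0⊕0⊕0⊕1⊕0⊕1⊕1⊕1⊕1⊕0⊕0 = 0
s4 (pos 4,5,6,7,12,13,14,15,20,21,22,23,28,29,30,31): 1⊕0⊕0⊕1⊕0⊕1⊕0⊕0⊕1⊕0⊕1⊕1⊕0⊕0⊕0⊕0 = 0
s8 (pos 8,9,10,11,12,13,14,15,24,25,26,27,28,29,30,31): 0⊕1⊕1⊕0⊕0⊕1⊕0⊕0⊕1⊕0⊕1⊕1⊕0⊕0⊕0⊕0 = 0
s16 (pos 16,17,18,19,20,21,22,23,24,25,26,27,28,29,30,31): 0⊕1⊕1⊕0⊕1⊕0⊕1⊕1⊕1⊕0⊕1⊕1⊕0⊕0⊕0⊕0 = 0
Syndrome s16…s1 = 00000 → no error.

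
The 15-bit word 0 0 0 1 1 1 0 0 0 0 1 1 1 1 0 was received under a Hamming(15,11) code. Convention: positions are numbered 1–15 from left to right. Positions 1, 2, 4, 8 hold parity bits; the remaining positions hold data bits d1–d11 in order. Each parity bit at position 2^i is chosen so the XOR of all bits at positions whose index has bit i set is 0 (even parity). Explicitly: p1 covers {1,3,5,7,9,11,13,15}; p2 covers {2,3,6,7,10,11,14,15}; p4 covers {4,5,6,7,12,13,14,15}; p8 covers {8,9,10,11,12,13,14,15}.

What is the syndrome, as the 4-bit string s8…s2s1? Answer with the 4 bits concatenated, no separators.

0011

s1 (pos 1,3,5,7,9,11,13,15): 0⊕0⊕1⊕0⊕0⊕1⊕1⊕0 = 1
s2 (pos 2,3,6,7,10,11,14,15): 0⊕0⊕1⊕0⊕0⊕1⊕1⊕0 = 1
s4 (pos 4,5,6,7,12,13,14,15): 1⊕1⊕1⊕0⊕1⊕1⊕1⊕0 = 0
s8 (pos 8,9,10,11,12,13,14,15): 0⊕0⊕0⊕1⊕1⊕1⊕1⊕0 = 0
Syndrome s8…s1 = 0011 → error at position 3.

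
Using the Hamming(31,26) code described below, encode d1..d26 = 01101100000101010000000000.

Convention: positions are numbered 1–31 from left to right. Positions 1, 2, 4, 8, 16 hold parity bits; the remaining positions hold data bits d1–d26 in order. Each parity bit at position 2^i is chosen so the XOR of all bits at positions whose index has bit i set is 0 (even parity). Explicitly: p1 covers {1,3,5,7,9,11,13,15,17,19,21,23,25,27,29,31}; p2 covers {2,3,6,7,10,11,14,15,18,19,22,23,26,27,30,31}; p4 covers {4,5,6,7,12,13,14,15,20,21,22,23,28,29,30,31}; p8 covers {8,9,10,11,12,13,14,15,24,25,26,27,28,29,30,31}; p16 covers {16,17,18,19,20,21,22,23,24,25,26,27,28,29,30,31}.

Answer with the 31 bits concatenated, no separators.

1101110011000001101010000000000

Place data at non-parity positions: p1 p2 0 p4 1 1 0 p8 1 1 0 0 0 0 0 p16 1 0 1 0 1 0 0 0 0 0 0 0 0 0 0
p1 (pos 1,3,5,7,9,11,13,15,17,19,21,23,25,27,29,31): XOR of data positions = 0⊕1⊕0⊕1⊕0⊕0⊕0⊕1⊕1⊕1⊕0⊕0⊕0⊕0⊕0 = 1
p2 (pos 2,3,6,7,10,11,14,15,18,19,22,23,26,27,30,31): XOR of data positions = 0⊕1⊕0⊕1⊕0⊕0⊕0⊕0⊕1⊕0⊕0⊕0⊕0⊕0⊕0 = 1
p4 (pos 4,5,6,7,12,13,14,15,20,21,22,23,28,29,30,31): XOR of data positions = 1⊕1⊕0⊕0⊕0⊕0⊕0⊕0⊕1⊕0⊕0⊕0⊕0⊕0⊕0 = 1
p8 (pos 8,9,10,11,12,13,14,15,24,25,26,27,28,29,30,31): XOR of data positions = 1⊕1⊕0⊕0⊕0⊕0⊕0⊕0⊕0⊕0⊕0⊕0⊕0⊕0⊕0 = 0
p16 (pos 16,17,18,19,20,21,22,23,24,25,26,27,28,29,30,31): XOR of data positions = 1⊕0⊕1⊕0⊕1⊕0⊕0⊕0⊕0⊕0⊕0⊕0⊕0⊕0⊕0 = 1
Codeword: 1101110011000001101010000000000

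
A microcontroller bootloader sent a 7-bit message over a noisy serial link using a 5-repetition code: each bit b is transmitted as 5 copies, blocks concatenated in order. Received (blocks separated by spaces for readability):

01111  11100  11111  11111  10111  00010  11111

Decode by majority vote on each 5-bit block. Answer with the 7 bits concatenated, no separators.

1111101

Block 1 (01111): 4 ones → 1
Block 2 (11100): 3 ones → 1
Block 3 (11111): 5 ones → 1
Block 4 (11111): 5 ones → 1
Block 5 (10111): 4 ones → 1
Block 6 (00010): 1 one → 0
Block 7 (11111): 5 ones → 1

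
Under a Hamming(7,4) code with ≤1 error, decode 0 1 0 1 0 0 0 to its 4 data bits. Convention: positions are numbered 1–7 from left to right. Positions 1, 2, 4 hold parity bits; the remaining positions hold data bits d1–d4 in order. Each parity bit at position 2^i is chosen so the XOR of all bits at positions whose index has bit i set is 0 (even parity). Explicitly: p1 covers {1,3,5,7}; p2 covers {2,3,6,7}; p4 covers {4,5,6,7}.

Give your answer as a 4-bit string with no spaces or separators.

s1 (pos 1,3,5,7): 0⊕0⊕0⊕0 = 0
s2 (pos 2,3,6,7): 1⊕0⊕0⊕0 = 1
s4 (pos 4,5,6,7): 1⊕0⊕0⊕0 = 1
Syndrome s4…s1 = 110 → error at position 6.
Flip position 6: 0101000 → 0101010
Read data bits from positions 3,5,6,7: 0010

0010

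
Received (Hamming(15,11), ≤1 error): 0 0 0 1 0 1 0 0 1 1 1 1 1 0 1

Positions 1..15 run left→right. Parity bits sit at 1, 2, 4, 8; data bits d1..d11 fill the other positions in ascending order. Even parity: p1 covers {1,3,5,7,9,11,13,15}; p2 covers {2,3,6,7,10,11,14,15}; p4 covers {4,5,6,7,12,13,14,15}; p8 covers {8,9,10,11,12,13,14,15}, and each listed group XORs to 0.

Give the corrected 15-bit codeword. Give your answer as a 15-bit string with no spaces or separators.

000001001111101

s1 (pos 1,3,5,7,9,11,13,15): 0⊕0⊕0⊕0⊕1⊕1⊕1⊕1 = 0
s2 (pos 2,3,6,7,10,11,14,15): 0⊕0⊕1⊕0⊕1⊕1⊕0⊕1 = 0
s4 (pos 4,5,6,7,12,13,14,15): 1⊕0⊕1⊕0⊕1⊕1⊕0⊕1 = 1
s8 (pos 8,9,10,11,12,13,14,15): 0⊕1⊕1⊕1⊕1⊕1⊕0⊕1 = 0
Syndrome s8…s1 = 0100 → error at position 4.
Flip position 4: 000101001111101 → 000001001111101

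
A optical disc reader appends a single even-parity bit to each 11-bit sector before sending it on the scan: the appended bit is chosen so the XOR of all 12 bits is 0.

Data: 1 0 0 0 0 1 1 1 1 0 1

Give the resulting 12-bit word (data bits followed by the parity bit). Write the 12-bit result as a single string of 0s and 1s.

XOR of the 11 data bits: 1⊕0⊕0⊕0⊕0⊕1⊕1⊕1⊕1⊕0⊕1 = 0
Parity bit = 0 (so all 12 bits XOR to 0).

100001111010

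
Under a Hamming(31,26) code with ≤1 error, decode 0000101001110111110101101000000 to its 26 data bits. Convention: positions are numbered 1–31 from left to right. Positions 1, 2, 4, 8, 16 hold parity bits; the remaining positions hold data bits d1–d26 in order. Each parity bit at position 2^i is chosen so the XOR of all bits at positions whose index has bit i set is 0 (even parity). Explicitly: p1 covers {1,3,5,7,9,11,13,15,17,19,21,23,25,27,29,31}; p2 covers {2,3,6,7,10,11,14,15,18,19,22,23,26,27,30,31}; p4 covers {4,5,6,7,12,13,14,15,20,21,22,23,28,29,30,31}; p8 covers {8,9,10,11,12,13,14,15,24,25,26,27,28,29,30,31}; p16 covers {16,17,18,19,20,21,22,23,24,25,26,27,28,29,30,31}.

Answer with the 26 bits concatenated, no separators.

01010111011010101101000000

s1 (pos 1,3,5,7,9,11,13,15,17,19,21,23,25,27,29,31): 0⊕0⊕1⊕1⊕0⊕1⊕0⊕1⊕1⊕0⊕0⊕1⊕1⊕0⊕0⊕0 = 1
s2 (pos 2,3,6,7,10,11,14,15,18,19,22,23,26,27,30,31): 0⊕0⊕0⊕1⊕1⊕1⊕1⊕1⊕1⊕0⊕1⊕1⊕0⊕0⊕0⊕0 = 0
s4 (pos 4,5,6,7,12,13,14,15,20,21,22,23,28,29,30,31): 0⊕1⊕0⊕1⊕1⊕0⊕1⊕1⊕1⊕0⊕1⊕1⊕0⊕0⊕0⊕0 = 0
s8 (pos 8,9,10,11,12,13,14,15,24,25,26,27,28,29,30,31): 0⊕0⊕1⊕1⊕1⊕0⊕1⊕1⊕0⊕1⊕0⊕0⊕0⊕0⊕0⊕0 = 0
s16 (pos 16,17,18,19,20,21,22,23,24,25,26,27,28,29,30,31): 1⊕1⊕1⊕0⊕1⊕0⊕1⊕1⊕0⊕1⊕0⊕0⊕0⊕0⊕0⊕0 = 1
Syndrome s16…s1 = 10001 → error at position 17.
Flip position 17: 0000101001110111110101101000000 → 0000101001110111010101101000000
Read data bits from positions 3,5,6,7,9,10,11,12,13,14,15,17,18,19,20,21,22,23,24,25,26,27,28,29,30,31: 01010111011010101101000000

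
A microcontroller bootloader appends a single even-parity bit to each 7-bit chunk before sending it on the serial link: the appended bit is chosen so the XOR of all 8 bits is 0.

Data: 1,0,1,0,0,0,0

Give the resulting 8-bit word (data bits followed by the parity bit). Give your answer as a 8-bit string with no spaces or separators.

10100000

XOR of the 7 data bits: 1⊕0⊕1⊕0⊕0⊕0⊕0 = 0
Parity bit = 0 (so all 8 bits XOR to 0).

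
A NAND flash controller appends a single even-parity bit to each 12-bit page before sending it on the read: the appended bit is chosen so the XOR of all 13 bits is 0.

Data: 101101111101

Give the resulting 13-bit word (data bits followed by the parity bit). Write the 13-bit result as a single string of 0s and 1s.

1011011111011

XOR of the 12 data bits: 1⊕0⊕1⊕1⊕0⊕1⊕1⊕1⊕1⊕1⊕0⊕1 = 1
Parity bit = 1 (so all 13 bits XOR to 0).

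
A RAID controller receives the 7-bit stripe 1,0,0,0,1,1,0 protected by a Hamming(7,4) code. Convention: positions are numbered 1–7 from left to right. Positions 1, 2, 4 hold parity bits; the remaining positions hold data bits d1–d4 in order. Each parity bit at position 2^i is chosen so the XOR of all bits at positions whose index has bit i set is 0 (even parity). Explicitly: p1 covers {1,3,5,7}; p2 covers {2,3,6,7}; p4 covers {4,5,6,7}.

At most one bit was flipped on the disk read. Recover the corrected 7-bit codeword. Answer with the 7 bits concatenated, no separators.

1100110

s1 (pos 1,3,5,7): 1⊕0⊕1⊕0 = 0
s2 (pos 2,3,6,7): 0⊕0⊕1⊕0 = 1
s4 (pos 4,5,6,7): 0⊕1⊕1⊕0 = 0
Syndrome s4…s1 = 010 → error at position 2.
Flip position 2: 1000110 → 1100110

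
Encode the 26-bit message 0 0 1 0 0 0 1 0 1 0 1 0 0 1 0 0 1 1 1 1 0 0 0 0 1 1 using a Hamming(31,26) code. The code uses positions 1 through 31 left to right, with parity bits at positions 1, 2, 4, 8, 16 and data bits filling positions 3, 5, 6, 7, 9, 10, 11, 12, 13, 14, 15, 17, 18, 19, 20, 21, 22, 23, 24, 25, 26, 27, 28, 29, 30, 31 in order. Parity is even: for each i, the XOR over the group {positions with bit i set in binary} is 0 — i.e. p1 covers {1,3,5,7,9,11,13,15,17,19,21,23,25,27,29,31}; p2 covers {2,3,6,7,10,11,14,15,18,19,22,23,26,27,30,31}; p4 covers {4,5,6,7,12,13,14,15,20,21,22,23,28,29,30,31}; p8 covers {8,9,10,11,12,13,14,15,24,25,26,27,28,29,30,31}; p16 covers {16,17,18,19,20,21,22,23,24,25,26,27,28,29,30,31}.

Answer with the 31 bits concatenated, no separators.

Place data at non-parity positions: p1 p2 0 p4 0 1 0 p8 0 0 1 0 1 0 1 p16 0 0 1 0 0 1 1 1 1 0 0 0 0 1 1
p1 (pos 1,3,5,7,9,11,13,15,17,19,21,23,25,27,29,31): XOR of data positions = 0⊕0⊕0⊕0⊕1⊕1⊕1⊕0⊕1⊕0⊕1⊕1⊕0⊕0⊕1 = 1
p2 (pos 2,3,6,7,10,11,14,15,18,19,22,23,26,27,30,31): XOR of data positions = 0⊕1⊕0⊕0⊕1⊕0⊕1⊕0⊕1⊕1⊕1⊕0⊕0⊕1⊕1 = 0
p4 (pos 4,5,6,7,12,13,14,15,20,21,22,23,28,29,30,31): XOR of data positions = 0⊕1⊕0⊕0⊕1⊕0⊕1⊕0⊕0⊕1⊕1⊕0⊕0⊕1⊕1 = 1
p8 (pos 8,9,10,11,12,13,14,15,24,25,26,27,28,29,30,31): XOR of data positions = 0⊕0⊕1⊕0⊕1⊕0⊕1⊕1⊕1⊕0⊕0⊕0⊕0⊕1⊕1 = 1
p16 (pos 16,17,18,19,20,21,22,23,24,25,26,27,28,29,30,31): XOR of data positions = 0⊕0⊕1⊕0⊕0⊕1⊕1⊕1⊕1⊕0⊕0⊕0⊕0⊕1⊕1 = 1
Codeword: 1001010100101011001001111000011

1001010100101011001001111000011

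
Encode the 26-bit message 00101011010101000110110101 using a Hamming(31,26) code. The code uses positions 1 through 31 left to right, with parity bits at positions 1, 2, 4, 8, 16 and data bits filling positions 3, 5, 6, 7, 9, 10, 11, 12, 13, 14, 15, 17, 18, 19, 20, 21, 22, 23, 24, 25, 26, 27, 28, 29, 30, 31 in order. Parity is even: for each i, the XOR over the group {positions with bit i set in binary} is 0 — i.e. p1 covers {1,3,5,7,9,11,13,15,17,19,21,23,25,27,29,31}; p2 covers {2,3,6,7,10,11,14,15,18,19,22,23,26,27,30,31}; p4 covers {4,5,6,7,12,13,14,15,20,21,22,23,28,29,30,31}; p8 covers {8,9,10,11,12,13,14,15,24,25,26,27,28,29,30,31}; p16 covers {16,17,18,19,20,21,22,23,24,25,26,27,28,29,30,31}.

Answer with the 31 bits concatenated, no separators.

0000010110110100101000110110101

Place data at non-parity positions: p1 p2 0 p4 0 1 0 p8 1 0 1 1 0 1 0 p16 1 0 1 0 0 0 1 1 0 1 1 0 1 0 1
p1 (pos 1,3,5,7,9,11,13,15,17,19,21,23,25,27,29,31): XOR of data positions = 0⊕0⊕0⊕1⊕1⊕0⊕0⊕1⊕1⊕0⊕1⊕0⊕1⊕1⊕1 = 0
p2 (pos 2,3,6,7,10,11,14,15,18,19,22,23,26,27,30,31): XOR of data positions = 0⊕1⊕0⊕0⊕1⊕1⊕0⊕0⊕1⊕0⊕1⊕1⊕1⊕0⊕1 = 0
p4 (pos 4,5,6,7,12,13,14,15,20,21,22,23,28,29,30,31): XOR of data positions = 0⊕1⊕0⊕1⊕0⊕1⊕0⊕0⊕0⊕0⊕1⊕0⊕1⊕0⊕1 = 0
p8 (pos 8,9,10,11,12,13,14,15,24,25,26,27,28,29,30,31): XOR of data positions = 1⊕0⊕1⊕1⊕0⊕1⊕0⊕1⊕0⊕1⊕1⊕0⊕1⊕0⊕1 = 1
p16 (pos 16,17,18,19,20,21,22,23,24,25,26,27,28,29,30,31): XOR of data positions = 1⊕0⊕1⊕0⊕0⊕0⊕1⊕1⊕0⊕1⊕1⊕0⊕1⊕0⊕1 = 0
Codeword: 0000010110110100101000110110101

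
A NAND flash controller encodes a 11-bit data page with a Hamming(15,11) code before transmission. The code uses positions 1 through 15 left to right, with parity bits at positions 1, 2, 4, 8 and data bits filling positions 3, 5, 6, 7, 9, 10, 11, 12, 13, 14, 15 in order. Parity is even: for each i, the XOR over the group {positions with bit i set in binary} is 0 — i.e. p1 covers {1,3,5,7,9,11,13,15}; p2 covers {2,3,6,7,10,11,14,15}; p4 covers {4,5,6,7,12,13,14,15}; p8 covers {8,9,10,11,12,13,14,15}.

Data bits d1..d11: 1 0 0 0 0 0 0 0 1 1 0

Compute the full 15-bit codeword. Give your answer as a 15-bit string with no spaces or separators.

Place data at non-parity positions: p1 p2 1 p4 0 0 0 p8 0 0 0 0 1 1 0
p1 (pos 1,3,5,7,9,11,13,15): XOR of data positions = 1⊕0⊕0⊕0⊕0⊕1⊕0 = 0
p2 (pos 2,3,6,7,10,11,14,15): XOR of data positions = 1⊕0⊕0⊕0⊕0⊕1⊕0 = 0
p4 (pos 4,5,6,7,12,13,14,15): XOR of data positions = 0⊕0⊕0⊕0⊕1⊕1⊕0 = 0
p8 (pos 8,9,10,11,12,13,14,15): XOR of data positions = 0⊕0⊕0⊕0⊕1⊕1⊕0 = 0
Codeword: 001000000000110

001000000000110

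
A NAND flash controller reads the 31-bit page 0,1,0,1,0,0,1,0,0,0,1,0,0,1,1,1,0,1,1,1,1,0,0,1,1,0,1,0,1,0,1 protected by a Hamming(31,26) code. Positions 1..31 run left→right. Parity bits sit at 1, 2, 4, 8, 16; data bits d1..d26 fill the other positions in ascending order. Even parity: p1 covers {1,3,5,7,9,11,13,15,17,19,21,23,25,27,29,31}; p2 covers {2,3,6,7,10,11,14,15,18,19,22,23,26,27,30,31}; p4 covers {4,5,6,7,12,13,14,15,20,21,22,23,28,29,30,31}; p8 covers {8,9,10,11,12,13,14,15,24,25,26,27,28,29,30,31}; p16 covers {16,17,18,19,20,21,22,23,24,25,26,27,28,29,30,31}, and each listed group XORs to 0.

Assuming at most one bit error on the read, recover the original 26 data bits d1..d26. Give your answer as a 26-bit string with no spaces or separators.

s1 (pos 1,3,5,7,9,11,13,15,17,19,21,23,25,27,29,31): 0⊕0⊕0⊕1⊕0⊕1⊕0⊕1⊕0⊕1⊕1⊕0⊕1⊕1⊕1⊕1 = 1
s2 (pos 2,3,6,7,10,11,14,15,18,19,22,23,26,27,30,31): 1⊕0⊕0⊕1⊕0⊕1⊕1⊕1⊕1⊕1⊕0⊕0⊕0⊕1⊕0⊕1 = 1
s4 (pos 4,5,6,7,12,13,14,15,20,21,22,23,28,29,30,31): 1⊕0⊕0⊕1⊕0⊕0⊕1⊕1⊕1⊕1⊕0⊕0⊕0⊕1⊕0⊕1 = 0
s8 (pos 8,9,10,11,12,13,14,15,24,25,26,27,28,29,30,31): 0⊕0⊕0⊕1⊕0⊕0⊕1⊕1⊕1⊕1⊕0⊕1⊕0⊕1⊕0⊕1 = 0
s16 (pos 16,17,18,19,20,21,22,23,24,25,26,27,28,29,30,31): 1⊕0⊕1⊕1⊕1⊕1⊕0⊕0⊕1⊕1⊕0⊕1⊕0⊕1⊕0⊕1 = 0
Syndrome s16…s1 = 00011 → error at position 3.
Flip position 3: 0101001000100111011110011010101 → 0111001000100111011110011010101
Read data bits from positions 3,5,6,7,9,10,11,12,13,14,15,17,18,19,20,21,22,23,24,25,26,27,28,29,30,31: 10010010011011110011010101

10010010011011110011010101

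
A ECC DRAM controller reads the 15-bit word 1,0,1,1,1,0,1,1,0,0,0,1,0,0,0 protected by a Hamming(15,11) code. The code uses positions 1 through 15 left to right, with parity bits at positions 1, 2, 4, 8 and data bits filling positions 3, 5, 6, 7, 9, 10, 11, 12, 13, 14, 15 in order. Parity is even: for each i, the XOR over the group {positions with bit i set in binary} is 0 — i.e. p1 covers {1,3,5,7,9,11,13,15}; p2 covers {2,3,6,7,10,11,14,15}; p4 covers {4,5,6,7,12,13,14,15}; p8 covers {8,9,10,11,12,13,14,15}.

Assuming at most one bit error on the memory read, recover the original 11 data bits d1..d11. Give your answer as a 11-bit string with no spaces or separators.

s1 (pos 1,3,5,7,9,11,13,15): 1⊕1⊕1⊕1⊕0⊕0⊕0⊕0 = 0
s2 (pos 2,3,6,7,10,11,14,15): 0⊕1⊕0⊕1⊕0⊕0⊕0⊕0 = 0
s4 (pos 4,5,6,7,12,13,14,15): 1⊕1⊕0⊕1⊕1⊕0⊕0⊕0 = 0
s8 (pos 8,9,10,11,12,13,14,15): 1⊕0⊕0⊕0⊕1⊕0⊕0⊕0 = 0
Syndrome s8…s1 = 0000 → no error.
Read data bits from positions 3,5,6,7,9,10,11,12,13,14,15: 11010001000

11010001000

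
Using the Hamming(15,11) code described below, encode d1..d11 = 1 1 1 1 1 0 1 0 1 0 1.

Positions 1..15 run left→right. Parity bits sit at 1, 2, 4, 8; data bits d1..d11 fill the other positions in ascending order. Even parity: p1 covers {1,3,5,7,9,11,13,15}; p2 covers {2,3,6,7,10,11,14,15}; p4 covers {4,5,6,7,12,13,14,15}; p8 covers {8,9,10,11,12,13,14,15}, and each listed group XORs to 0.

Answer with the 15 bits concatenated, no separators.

111111101010101

Place data at non-parity positions: p1 p2 1 p4 1 1 1 p8 1 0 1 0 1 0 1
p1 (pos 1,3,5,7,9,11,13,15): XOR of data positions = 1⊕1⊕1⊕1⊕1⊕1⊕1 = 1
p2 (pos 2,3,6,7,10,11,14,15): XOR of data positions = 1⊕1⊕1⊕0⊕1⊕0⊕1 = 1
p4 (pos 4,5,6,7,12,13,14,15): XOR of data positions = 1⊕1⊕1⊕0⊕1⊕0⊕1 = 1
p8 (pos 8,9,10,11,12,13,14,15): XOR of data positions = 1⊕0⊕1⊕0⊕1⊕0⊕1 = 0
Codeword: 111111101010101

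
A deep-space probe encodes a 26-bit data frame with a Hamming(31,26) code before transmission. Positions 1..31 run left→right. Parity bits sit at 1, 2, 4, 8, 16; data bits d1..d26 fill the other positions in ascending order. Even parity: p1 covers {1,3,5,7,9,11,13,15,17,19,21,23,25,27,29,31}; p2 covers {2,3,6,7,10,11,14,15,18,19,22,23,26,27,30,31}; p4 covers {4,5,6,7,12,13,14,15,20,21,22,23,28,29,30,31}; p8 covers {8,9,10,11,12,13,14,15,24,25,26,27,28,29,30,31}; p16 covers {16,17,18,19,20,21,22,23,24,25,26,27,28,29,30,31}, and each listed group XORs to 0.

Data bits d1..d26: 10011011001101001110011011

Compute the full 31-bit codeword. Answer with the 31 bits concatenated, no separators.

0010001110110011101001110011011

Place data at non-parity positions: p1 p2 1 p4 0 0 1 p8 1 0 1 1 0 0 1 p16 1 0 1 0 0 1 1 1 0 0 1 1 0 1 1
p1 (pos 1,3,5,7,9,11,13,15,17,19,21,23,25,27,29,31): XOR of data positions = 1⊕0⊕1⊕1⊕1⊕0⊕1⊕1⊕1⊕0⊕1⊕0⊕1⊕0⊕1 = 0
p2 (pos 2,3,6,7,10,11,14,15,18,19,22,23,26,27,30,31): XOR of data positions = 1⊕0⊕1⊕0⊕1⊕0⊕1⊕0⊕1⊕1⊕1⊕0⊕1⊕1⊕1 = 0
p4 (pos 4,5,6,7,12,13,14,15,20,21,22,23,28,29,30,31): XOR of data positions = 0⊕0⊕1⊕1⊕0⊕0⊕1⊕0⊕0⊕1⊕1⊕1⊕0⊕1⊕1 = 0
p8 (pos 8,9,10,11,12,13,14,15,24,25,26,27,28,29,30,31): XOR of data positions = 1⊕0⊕1⊕1⊕0⊕0⊕1⊕1⊕0⊕0⊕1⊕1⊕0⊕1⊕1 = 1
p16 (pos 16,17,18,19,20,21,22,23,24,25,26,27,28,29,30,31): XOR of data positions = 1⊕0⊕1⊕0⊕0⊕1⊕1⊕1⊕0⊕0⊕1⊕1⊕0⊕1⊕1 = 1
Codeword: 0010001110110011101001110011011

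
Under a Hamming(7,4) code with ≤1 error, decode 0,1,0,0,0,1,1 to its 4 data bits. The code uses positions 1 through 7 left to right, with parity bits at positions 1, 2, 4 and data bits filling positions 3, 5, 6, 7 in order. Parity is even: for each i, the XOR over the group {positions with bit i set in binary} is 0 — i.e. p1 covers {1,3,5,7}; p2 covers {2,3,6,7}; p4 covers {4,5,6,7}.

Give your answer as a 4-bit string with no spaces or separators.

s1 (pos 1,3,5,7): 0⊕0⊕0⊕1 = 1
s2 (pos 2,3,6,7): 1⊕0⊕1⊕1 = 1
s4 (pos 4,5,6,7): 0⊕0⊕1⊕1 = 0
Syndrome s4…s1 = 011 → error at position 3.
Flip position 3: 0100011 → 0110011
Read data bits from positions 3,5,6,7: 1011

1011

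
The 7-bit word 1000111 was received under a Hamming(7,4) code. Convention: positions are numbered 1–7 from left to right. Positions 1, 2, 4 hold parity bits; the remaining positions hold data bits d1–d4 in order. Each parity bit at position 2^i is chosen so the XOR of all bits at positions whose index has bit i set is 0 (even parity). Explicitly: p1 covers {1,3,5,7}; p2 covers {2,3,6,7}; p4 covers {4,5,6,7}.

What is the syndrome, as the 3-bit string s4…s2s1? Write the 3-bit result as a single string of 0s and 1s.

s1 (pos 1,3,5,7): 1⊕0⊕1⊕1 = 1
s2 (pos 2,3,6,7): 0⊕0⊕1⊕1 = 0
s4 (pos 4,5,6,7): 0⊕1⊕1⊕1 = 1
Syndrome s4…s1 = 101 → error at position 5.

101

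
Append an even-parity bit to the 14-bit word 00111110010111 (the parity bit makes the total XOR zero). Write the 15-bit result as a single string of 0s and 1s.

001111100101111

XOR of the 14 data bits: 0⊕0⊕1⊕1⊕1⊕1⊕1⊕0⊕0⊕1⊕0⊕1⊕1⊕1 = 1
Parity bit = 1 (so all 15 bits XOR to 0).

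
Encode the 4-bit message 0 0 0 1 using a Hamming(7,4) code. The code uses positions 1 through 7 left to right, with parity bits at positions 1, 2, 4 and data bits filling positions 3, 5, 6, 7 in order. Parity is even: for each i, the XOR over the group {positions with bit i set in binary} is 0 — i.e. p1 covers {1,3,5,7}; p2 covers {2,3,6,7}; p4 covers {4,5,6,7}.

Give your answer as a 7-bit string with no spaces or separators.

1101001

Place data at non-parity positions: p1 p2 0 p4 0 0 1
p1 (pos 1,3,5,7): XOR of data positions = 0⊕0⊕1 = 1
p2 (pos 2,3,6,7): XOR of data positions = 0⊕0⊕1 = 1
p4 (pos 4,5,6,7): XOR of data positions = 0⊕0⊕1 = 1
Codeword: 1101001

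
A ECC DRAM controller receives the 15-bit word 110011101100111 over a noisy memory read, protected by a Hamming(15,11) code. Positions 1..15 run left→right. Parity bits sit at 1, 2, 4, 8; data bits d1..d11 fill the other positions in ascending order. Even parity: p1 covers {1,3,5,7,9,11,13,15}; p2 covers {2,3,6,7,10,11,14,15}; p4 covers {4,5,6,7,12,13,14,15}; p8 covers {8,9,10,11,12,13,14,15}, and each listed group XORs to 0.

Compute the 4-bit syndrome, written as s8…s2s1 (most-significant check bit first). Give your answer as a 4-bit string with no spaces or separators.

s1 (pos 1,3,5,7,9,11,13,15): 1⊕0⊕1⊕1⊕1⊕0⊕1⊕1 = 0
s2 (pos 2,3,6,7,10,11,14,15): 1⊕0⊕1⊕1⊕1⊕0⊕1⊕1 = 0
s4 (pos 4,5,6,7,12,13,14,15): 0⊕1⊕1⊕1⊕0⊕1⊕1⊕1 = 0
s8 (pos 8,9,10,11,12,13,14,15): 0⊕1⊕1⊕0⊕0⊕1⊕1⊕1 = 1
Syndrome s8…s1 = 1000 → error at position 8.

1000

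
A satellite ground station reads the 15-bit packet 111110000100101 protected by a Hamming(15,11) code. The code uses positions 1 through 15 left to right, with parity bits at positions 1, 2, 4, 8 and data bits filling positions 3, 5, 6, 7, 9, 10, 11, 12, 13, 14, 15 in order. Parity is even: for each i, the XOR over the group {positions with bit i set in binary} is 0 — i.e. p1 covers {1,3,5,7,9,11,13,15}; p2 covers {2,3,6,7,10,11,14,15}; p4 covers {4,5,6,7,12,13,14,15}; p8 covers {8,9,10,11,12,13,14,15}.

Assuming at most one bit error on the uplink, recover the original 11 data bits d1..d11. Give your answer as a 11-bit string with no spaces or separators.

s1 (pos 1,3,5,7,9,11,13,15): 1⊕1⊕1⊕0⊕0⊕0⊕1⊕1 = 1
s2 (pos 2,3,6,7,10,11,14,15): 1⊕1⊕0⊕0⊕1⊕0⊕0⊕1 = 0
s4 (pos 4,5,6,7,12,13,14,15): 1⊕1⊕0⊕0⊕0⊕1⊕0⊕1 = 0
s8 (pos 8,9,10,11,12,13,14,15): 0⊕0⊕1⊕0⊕0⊕1⊕0⊕1 = 1
Syndrome s8…s1 = 1001 → error at position 9.
Flip position 9: 111110000100101 → 111110001100101
Read data bits from positions 3,5,6,7,9,10,11,12,13,14,15: 11001100101

11001100101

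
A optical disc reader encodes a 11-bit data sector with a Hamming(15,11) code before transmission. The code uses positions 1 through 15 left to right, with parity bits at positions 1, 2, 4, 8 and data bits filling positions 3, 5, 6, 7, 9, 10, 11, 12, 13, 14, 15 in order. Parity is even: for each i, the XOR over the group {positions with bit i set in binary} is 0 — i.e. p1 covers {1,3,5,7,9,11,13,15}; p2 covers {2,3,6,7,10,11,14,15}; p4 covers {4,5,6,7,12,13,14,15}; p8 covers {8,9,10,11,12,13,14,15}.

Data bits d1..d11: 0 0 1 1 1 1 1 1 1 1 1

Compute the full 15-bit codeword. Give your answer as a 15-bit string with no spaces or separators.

100001111111111

Place data at non-parity positions: p1 p2 0 p4 0 1 1 p8 1 1 1 1 1 1 1
p1 (pos 1,3,5,7,9,11,13,15): XOR of data positions = 0⊕0⊕1⊕1⊕1⊕1⊕1 = 1
p2 (pos 2,3,6,7,10,11,14,15): XOR of data positions = 0⊕1⊕1⊕1⊕1⊕1⊕1 = 0
p4 (pos 4,5,6,7,12,13,14,15): XOR of data positions = 0⊕1⊕1⊕1⊕1⊕1⊕1 = 0
p8 (pos 8,9,10,11,12,13,14,15): XOR of data positions = 1⊕1⊕1⊕1⊕1⊕1⊕1 = 1
Codeword: 100001111111111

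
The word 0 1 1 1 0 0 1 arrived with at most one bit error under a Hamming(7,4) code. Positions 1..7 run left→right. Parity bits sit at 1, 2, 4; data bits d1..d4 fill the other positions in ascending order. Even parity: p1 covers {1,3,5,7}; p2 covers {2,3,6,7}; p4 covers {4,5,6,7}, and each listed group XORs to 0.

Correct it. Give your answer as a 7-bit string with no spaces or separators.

s1 (pos 1,3,5,7): 0⊕1⊕0⊕1 = 0
s2 (pos 2,3,6,7): 1⊕1⊕0⊕1 = 1
s4 (pos 4,5,6,7): 1⊕0⊕0⊕1 = 0
Syndrome s4…s1 = 010 → error at position 2.
Flip position 2: 0111001 → 0011001

0011001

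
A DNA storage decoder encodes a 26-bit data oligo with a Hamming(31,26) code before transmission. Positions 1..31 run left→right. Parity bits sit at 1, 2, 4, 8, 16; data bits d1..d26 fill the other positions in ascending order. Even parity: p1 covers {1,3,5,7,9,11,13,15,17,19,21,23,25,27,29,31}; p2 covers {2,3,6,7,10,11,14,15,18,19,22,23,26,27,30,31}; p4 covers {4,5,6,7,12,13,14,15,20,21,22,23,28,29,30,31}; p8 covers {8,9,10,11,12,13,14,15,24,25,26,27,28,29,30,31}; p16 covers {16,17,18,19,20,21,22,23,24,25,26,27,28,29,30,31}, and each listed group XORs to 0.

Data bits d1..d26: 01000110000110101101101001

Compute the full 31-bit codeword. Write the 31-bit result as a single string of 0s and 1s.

0100100001100001110101101101001

Place data at non-parity positions: p1 p2 0 p4 1 0 0 p8 0 1 1 0 0 0 0 p16 1 1 0 1 0 1 1 0 1 1 0 1 0 0 1
p1 (pos 1,3,5,7,9,11,13,15,17,19,21,23,25,27,29,31): XOR of data positions = 0⊕1⊕0⊕0⊕1⊕0⊕0⊕1⊕0⊕0⊕1⊕1⊕0⊕0⊕1 = 0
p2 (pos 2,3,6,7,10,11,14,15,18,19,22,23,26,27,30,31): XOR of data positions = 0⊕0⊕0⊕1⊕1⊕0⊕0⊕1⊕0⊕1⊕1⊕1⊕0⊕0⊕1 = 1
p4 (pos 4,5,6,7,12,13,14,15,20,21,22,23,28,29,30,31): XOR of data positions = 1⊕0⊕0⊕0⊕0⊕0⊕0⊕1⊕0⊕1⊕1⊕1⊕0⊕0⊕1 = 0
p8 (pos 8,9,10,11,12,13,14,15,24,25,26,27,28,29,30,31): XOR of data positions = 0⊕1⊕1⊕0⊕0⊕0⊕0⊕0⊕1⊕1⊕0⊕1⊕0⊕0⊕1 = 0
p16 (pos 16,17,18,19,20,21,22,23,24,25,26,27,28,29,30,31): XOR of data positions = 1⊕1⊕0⊕1⊕0⊕1⊕1⊕0⊕1⊕1⊕0⊕1⊕0⊕0⊕1 = 1
Codeword: 0100100001100001110101101101001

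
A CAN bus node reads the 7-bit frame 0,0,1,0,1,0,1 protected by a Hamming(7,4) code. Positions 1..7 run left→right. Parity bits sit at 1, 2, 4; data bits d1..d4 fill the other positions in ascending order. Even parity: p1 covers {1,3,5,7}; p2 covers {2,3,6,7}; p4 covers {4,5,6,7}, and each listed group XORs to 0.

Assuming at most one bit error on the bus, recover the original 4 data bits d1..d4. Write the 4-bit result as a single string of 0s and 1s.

1101

s1 (pos 1,3,5,7): 0⊕1⊕1⊕1 = 1
s2 (pos 2,3,6,7): 0⊕1⊕0⊕1 = 0
s4 (pos 4,5,6,7): 0⊕1⊕0⊕1 = 0
Syndrome s4…s1 = 001 → error at position 1.
Flip position 1: 0010101 → 1010101
Read data bits from positions 3,5,6,7: 1101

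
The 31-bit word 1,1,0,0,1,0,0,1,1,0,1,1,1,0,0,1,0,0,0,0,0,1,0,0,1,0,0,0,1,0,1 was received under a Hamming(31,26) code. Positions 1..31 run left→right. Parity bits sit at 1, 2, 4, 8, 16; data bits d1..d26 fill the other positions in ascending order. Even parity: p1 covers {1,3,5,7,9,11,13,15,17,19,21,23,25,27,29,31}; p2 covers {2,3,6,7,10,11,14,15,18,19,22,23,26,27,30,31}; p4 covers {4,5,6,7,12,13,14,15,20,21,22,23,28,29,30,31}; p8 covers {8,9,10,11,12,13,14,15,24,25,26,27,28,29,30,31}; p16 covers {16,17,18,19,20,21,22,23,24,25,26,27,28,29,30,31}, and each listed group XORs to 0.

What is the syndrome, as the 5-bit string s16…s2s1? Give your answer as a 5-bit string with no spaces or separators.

10000

s1 (pos 1,3,5,7,9,11,13,15,17,19,21,23,25,27,29,31): 1⊕0⊕1⊕0⊕1⊕1⊕1⊕0⊕0⊕0⊕0⊕0⊕1⊕0⊕1⊕1 = 0
s2 (pos 2,3,6,7,10,11,14,15,18,19,22,23,26,27,30,31): 1⊕0⊕0⊕0⊕0⊕1⊕0⊕0⊕0⊕0⊕1⊕0⊕0⊕0⊕0⊕1 = 0
s4 (pos 4,5,6,7,12,13,14,15,20,21,22,23,28,29,30,31): 0⊕1⊕0⊕0⊕1⊕1⊕0⊕0⊕0⊕0⊕1⊕0⊕0⊕1⊕0⊕1 = 0
s8 (pos 8,9,10,11,12,13,14,15,24,25,26,27,28,29,30,31): 1⊕1⊕0⊕1⊕1⊕1⊕0⊕0⊕0⊕1⊕0⊕0⊕0⊕1⊕0⊕1 = 0
s16 (pos 16,17,18,19,20,21,22,23,24,25,26,27,28,29,30,31): 1⊕0⊕0⊕0⊕0⊕0⊕1⊕0⊕0⊕1⊕0⊕0⊕0⊕1⊕0⊕1 = 1
Syndrome s16…s1 = 10000 → error at position 16.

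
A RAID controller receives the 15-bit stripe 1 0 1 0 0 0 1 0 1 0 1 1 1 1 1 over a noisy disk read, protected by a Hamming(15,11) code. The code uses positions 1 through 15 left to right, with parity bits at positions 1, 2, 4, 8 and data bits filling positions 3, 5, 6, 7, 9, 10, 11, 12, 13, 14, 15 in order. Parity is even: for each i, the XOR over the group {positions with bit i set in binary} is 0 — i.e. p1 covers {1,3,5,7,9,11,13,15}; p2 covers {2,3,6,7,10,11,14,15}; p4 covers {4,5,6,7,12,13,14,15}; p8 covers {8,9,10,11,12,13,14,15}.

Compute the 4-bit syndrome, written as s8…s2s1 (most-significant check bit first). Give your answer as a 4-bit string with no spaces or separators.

s1 (pos 1,3,5,7,9,11,13,15): 1⊕1⊕0⊕1⊕1⊕1⊕1⊕1 = 1
s2 (pos 2,3,6,7,10,11,14,15): 0⊕1⊕0⊕1⊕0⊕1⊕1⊕1 = 1
s4 (pos 4,5,6,7,12,13,14,15): 0⊕0⊕0⊕1⊕1⊕1⊕1⊕1 = 1
s8 (pos 8,9,10,11,12,13,14,15): 0⊕1⊕0⊕1⊕1⊕1⊕1⊕1 = 0
Syndrome s8…s1 = 0111 → error at position 7.

0111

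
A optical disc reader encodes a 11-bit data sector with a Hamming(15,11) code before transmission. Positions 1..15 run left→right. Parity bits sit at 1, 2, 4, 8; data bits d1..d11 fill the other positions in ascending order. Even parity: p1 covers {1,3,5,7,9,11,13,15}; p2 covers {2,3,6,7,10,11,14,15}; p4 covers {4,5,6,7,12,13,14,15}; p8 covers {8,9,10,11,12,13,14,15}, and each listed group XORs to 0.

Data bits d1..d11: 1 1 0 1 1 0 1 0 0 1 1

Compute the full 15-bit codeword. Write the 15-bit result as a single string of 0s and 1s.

Place data at non-parity positions: p1 p2 1 p4 1 0 1 p8 1 0 1 0 0 1 1
p1 (pos 1,3,5,7,9,11,13,15): XOR of data positions = 1⊕1⊕1⊕1⊕1⊕0⊕1 = 0
p2 (pos 2,3,6,7,10,11,14,15): XOR of data positions = 1⊕0⊕1⊕0⊕1⊕1⊕1 = 1
p4 (pos 4,5,6,7,12,13,14,15): XOR of data positions = 1⊕0⊕1⊕0⊕0⊕1⊕1 = 0
p8 (pos 8,9,10,11,12,13,14,15): XOR of data positions = 1⊕0⊕1⊕0⊕0⊕1⊕1 = 0
Codeword: 011010101010011

011010101010011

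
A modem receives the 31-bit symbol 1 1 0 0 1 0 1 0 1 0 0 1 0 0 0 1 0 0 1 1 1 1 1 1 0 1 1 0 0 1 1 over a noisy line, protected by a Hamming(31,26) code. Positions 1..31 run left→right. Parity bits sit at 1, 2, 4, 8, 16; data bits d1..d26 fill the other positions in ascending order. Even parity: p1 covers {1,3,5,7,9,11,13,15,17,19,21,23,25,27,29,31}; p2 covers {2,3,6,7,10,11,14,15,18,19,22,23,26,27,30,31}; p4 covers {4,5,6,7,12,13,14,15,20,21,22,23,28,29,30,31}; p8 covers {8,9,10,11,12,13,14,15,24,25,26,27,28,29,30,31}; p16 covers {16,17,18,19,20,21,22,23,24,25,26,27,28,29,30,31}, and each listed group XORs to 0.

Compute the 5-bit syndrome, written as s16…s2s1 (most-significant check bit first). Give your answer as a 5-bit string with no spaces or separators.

11111

s1 (pos 1,3,5,7,9,11,13,15,17,19,21,23,25,27,29,31): 1⊕0⊕1⊕1⊕1⊕0⊕0⊕0⊕0⊕1⊕1⊕1⊕0⊕1⊕0⊕1 = 1
s2 (pos 2,3,6,7,10,11,14,15,18,19,22,23,26,27,30,31): 1⊕0⊕0⊕1⊕0⊕0⊕0⊕0⊕0⊕1⊕1⊕1⊕1⊕1⊕1⊕1 = 1
s4 (pos 4,5,6,7,12,13,14,15,20,21,22,23,28,29,30,31): 0⊕1⊕0⊕1⊕1⊕0⊕0⊕0⊕1⊕1⊕1⊕1⊕0⊕0⊕1⊕1 = 1
s8 (pos 8,9,10,11,12,13,14,15,24,25,26,27,28,29,30,31): 0⊕1⊕0⊕0⊕1⊕0⊕0⊕0⊕1⊕0⊕1⊕1⊕0⊕0⊕1⊕1 = 1
s16 (pos 16,17,18,19,20,21,22,23,24,25,26,27,28,29,30,31): 1⊕0⊕0⊕1⊕1⊕1⊕1⊕1⊕1⊕0⊕1⊕1⊕0⊕0⊕1⊕1 = 1
Syndrome s16…s1 = 11111 → error at position 31.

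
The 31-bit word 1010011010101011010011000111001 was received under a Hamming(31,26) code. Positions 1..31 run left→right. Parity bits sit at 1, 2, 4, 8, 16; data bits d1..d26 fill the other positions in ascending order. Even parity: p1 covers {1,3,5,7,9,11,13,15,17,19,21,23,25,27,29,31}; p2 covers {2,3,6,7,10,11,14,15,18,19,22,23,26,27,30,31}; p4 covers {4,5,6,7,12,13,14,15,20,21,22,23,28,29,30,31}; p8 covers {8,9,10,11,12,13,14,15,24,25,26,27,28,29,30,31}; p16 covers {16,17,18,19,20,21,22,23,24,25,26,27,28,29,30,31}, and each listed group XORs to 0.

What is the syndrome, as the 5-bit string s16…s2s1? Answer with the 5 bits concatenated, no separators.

s1 (pos 1,3,5,7,9,11,13,15,17,19,21,23,25,27,29,31): 1⊕1⊕0⊕1⊕1⊕1⊕1⊕1⊕0⊕0⊕1⊕0⊕0⊕1⊕0⊕1 = 0
s2 (pos 2,3,6,7,10,11,14,15,18,19,22,23,26,27,30,31): 0⊕1⊕1⊕1⊕0⊕1⊕0⊕1⊕1⊕0⊕1⊕0⊕1⊕1⊕0⊕1 = 0
s4 (pos 4,5,6,7,12,13,14,15,20,21,22,23,28,29,30,31): 0⊕0⊕1⊕1⊕0⊕1⊕0⊕1⊕0⊕1⊕1⊕0⊕1⊕0⊕0⊕1 = 0
s8 (pos 8,9,10,11,12,13,14,15,24,25,26,27,28,29,30,31): 0⊕1⊕0⊕1⊕0⊕1⊕0⊕1⊕0⊕0⊕1⊕1⊕1⊕0⊕0⊕1 = 0
s16 (pos 16,17,18,19,20,21,22,23,24,25,26,27,28,29,30,31): 1⊕0⊕1⊕0⊕0⊕1⊕1⊕0⊕0⊕0⊕1⊕1⊕1⊕0⊕0⊕1 = 0
Syndrome s16…s1 = 00000 → no error.

00000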